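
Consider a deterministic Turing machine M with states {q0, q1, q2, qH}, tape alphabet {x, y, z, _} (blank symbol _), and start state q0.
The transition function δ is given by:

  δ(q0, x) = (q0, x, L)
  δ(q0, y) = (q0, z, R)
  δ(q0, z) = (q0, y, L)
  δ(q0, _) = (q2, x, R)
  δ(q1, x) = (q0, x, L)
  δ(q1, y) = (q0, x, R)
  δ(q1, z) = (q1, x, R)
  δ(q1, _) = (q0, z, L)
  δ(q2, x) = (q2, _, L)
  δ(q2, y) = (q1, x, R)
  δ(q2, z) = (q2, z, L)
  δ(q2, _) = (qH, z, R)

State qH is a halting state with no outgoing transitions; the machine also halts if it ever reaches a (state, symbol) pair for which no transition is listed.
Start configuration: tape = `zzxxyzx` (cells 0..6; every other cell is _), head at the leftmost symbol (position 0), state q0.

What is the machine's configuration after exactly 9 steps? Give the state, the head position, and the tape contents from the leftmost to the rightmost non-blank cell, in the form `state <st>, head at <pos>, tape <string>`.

state q2, head at -1, tape xxxxxxyzx

q0 | __[z]zxxyzx   read z → write y, move L, go to q0
q0 | _[_]yzxxyzx   read _ → write x, move R, go to q2
q2 | _x[y]zxxyzx   read y → write x, move R, go to q1
q1 | _xx[z]xxyzx   read z → write x, move R, go to q1
q1 | _xxx[x]xyzx   read x → write x, move L, go to q0
q0 | _xx[x]xxyzx   read x → write x, move L, go to q0
q0 | _x[x]xxxyzx   read x → write x, move L, go to q0
q0 | _[x]xxxxyzx   read x → write x, move L, go to q0
q0 | [_]xxxxxyzx   read _ → write x, move R, go to q2
q2 | x[x]xxxxyzx
After 9 steps: state q2, head at -1, tape xxxxxxyzx.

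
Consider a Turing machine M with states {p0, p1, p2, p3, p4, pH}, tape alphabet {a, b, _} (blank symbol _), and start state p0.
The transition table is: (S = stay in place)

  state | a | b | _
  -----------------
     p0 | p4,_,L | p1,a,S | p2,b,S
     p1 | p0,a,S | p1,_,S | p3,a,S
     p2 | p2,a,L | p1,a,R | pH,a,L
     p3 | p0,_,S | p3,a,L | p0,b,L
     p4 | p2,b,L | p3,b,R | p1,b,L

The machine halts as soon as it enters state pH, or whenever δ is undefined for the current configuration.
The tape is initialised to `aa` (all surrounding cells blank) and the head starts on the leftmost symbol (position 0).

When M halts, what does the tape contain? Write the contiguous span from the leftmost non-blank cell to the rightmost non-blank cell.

p0 | ____[a]a   read a → write _, move L, go to p4
p4 | ___[_]_a   read _ → write b, move L, go to p1
p1 | __[_]b_a   read _ → write a, move S, go to p3
p3 | __[a]b_a   read a → write _, move S, go to p0
p0 | __[_]b_a   read _ → write b, move S, go to p2
p2 | __[b]b_a   read b → write a, move R, go to p1
p1 | __a[b]_a   read b → write _, move S, go to p1
p1 | __a[_]_a   read _ → write a, move S, go to p3
p3 | __a[a]_a   read a → write _, move S, go to p0
p0 | __a[_]_a   read _ → write b, move S, go to p2
p2 | __a[b]_a   read b → write a, move R, go to p1
p1 | __aa[_]a   read _ → write a, move S, go to p3
p3 | __aa[a]a   read a → write _, move S, go to p0
p0 | __aa[_]a   read _ → write b, move S, go to p2
p2 | __aa[b]a   read b → write a, move R, go to p1
p1 | __aaa[a]   read a → write a, move S, go to p0
p0 | __aaa[a]   read a → write _, move L, go to p4
p4 | __aa[a]_   read a → write b, move L, go to p2
p2 | __a[a]b_   read a → write a, move L, go to p2
p2 | __[a]ab_   read a → write a, move L, go to p2
p2 | _[_]aab_   read _ → write a, move L, go to pH
pH | [_]aaab_
The non-blank tape span at halt is aaab.

aaab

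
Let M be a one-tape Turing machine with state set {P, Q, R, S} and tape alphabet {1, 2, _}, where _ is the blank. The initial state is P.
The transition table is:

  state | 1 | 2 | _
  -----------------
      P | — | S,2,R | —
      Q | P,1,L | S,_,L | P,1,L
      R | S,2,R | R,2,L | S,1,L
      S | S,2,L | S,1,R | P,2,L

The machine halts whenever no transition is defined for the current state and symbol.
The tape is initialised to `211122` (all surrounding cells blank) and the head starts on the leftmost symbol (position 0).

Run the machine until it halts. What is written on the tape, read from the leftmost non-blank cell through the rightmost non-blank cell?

P | __[2]11122   read 2 → write 2, move R, go to S
S | __2[1]1122   read 1 → write 2, move L, go to S
S | __[2]21122   read 2 → write 1, move R, go to S
S | __1[2]1122   read 2 → write 1, move R, go to S
S | __11[1]122   read 1 → write 2, move L, go to S
S | __1[1]2122   read 1 → write 2, move L, go to S
S | __[1]22122   read 1 → write 2, move L, go to S
S | _[_]222122   read _ → write 2, move L, go to P
P | [_]2222122
The non-blank tape span at halt is 2222122.

2222122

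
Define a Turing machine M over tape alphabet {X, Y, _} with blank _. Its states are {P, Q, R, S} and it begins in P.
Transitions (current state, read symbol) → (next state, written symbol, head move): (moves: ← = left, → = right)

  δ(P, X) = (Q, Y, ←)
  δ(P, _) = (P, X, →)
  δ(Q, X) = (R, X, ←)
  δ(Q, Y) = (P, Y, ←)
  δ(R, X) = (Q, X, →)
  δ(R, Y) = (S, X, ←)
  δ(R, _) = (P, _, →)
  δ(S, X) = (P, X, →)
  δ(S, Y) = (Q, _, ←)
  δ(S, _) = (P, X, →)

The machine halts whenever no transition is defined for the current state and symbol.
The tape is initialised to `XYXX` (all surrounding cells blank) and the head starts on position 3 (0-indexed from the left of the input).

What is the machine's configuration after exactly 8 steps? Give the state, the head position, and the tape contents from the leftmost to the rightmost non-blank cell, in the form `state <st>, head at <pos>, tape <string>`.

state=P head=3 tape=_XYX[X]   (P,X)→(Q,Y,←)
state=Q head=2 tape=_XY[X]Y   (Q,X)→(R,X,←)
state=R head=1 tape=_X[Y]XY   (R,Y)→(S,X,←)
state=S head=0 tape=_[X]XXY   (S,X)→(P,X,→)
state=P head=1 tape=_X[X]XY   (P,X)→(Q,Y,←)
state=Q head=0 tape=_[X]YXY   (Q,X)→(R,X,←)
state=R head=-1 tape=[_]XYXY   (R,_)→(P,_,→)
state=P head=0 tape=_[X]YXY   (P,X)→(Q,Y,←)
state=Q head=-1 tape=[_]YYXY
After 8 steps: state Q, head at -1, tape YYXY.

state Q, head at -1, tape YYXY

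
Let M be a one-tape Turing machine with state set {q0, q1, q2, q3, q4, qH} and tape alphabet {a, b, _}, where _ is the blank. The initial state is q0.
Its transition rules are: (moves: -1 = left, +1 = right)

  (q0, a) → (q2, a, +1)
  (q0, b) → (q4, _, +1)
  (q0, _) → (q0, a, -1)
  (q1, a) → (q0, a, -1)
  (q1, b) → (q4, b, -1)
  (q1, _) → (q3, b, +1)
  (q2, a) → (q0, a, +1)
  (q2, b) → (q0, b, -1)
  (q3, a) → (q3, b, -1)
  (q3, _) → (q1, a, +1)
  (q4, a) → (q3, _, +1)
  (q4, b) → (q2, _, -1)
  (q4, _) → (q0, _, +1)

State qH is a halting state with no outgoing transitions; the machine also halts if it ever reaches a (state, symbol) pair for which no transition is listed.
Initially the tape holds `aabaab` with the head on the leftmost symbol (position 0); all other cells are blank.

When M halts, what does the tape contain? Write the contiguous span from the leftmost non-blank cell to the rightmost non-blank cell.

q0 | [a]abaab   read a → write a, move +1, go to q2
q2 | a[a]baab   read a → write a, move +1, go to q0
q0 | aa[b]aab   read b → write _, move +1, go to q4
q4 | aa_[a]ab   read a → write _, move +1, go to q3
q3 | aa__[a]b   read a → write b, move -1, go to q3
q3 | aa_[_]bb   read _ → write a, move +1, go to q1
q1 | aa_a[b]b   read b → write b, move -1, go to q4
q4 | aa_[a]bb   read a → write _, move +1, go to q3
q3 | aa__[b]b
The non-blank tape span at halt is aa__bb.

aa__bb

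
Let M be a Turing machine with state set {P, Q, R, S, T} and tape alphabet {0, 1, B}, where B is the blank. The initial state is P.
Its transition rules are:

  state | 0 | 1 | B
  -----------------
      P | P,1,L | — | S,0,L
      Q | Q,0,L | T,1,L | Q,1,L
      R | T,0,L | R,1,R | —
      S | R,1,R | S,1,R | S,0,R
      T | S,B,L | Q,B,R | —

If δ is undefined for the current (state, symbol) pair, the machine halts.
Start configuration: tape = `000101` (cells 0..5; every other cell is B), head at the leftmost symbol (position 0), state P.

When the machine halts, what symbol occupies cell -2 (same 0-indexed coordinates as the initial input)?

0

state=P head=0 tape=BBB[0]00101   (P,0)→(P,1,L)
state=P head=-1 tape=BB[B]100101   (P,B)→(S,0,L)
state=S head=-2 tape=B[B]0100101   (S,B)→(S,0,R)
state=S head=-1 tape=B0[0]100101   (S,0)→(R,1,R)
state=R head=0 tape=B01[1]00101   (R,1)→(R,1,R)
state=R head=1 tape=B011[0]0101   (R,0)→(T,0,L)
state=T head=0 tape=B01[1]00101   (T,1)→(Q,B,R)
state=Q head=1 tape=B01B[0]0101   (Q,0)→(Q,0,L)
state=Q head=0 tape=B01[B]00101   (Q,B)→(Q,1,L)
state=Q head=-1 tape=B0[1]100101   (Q,1)→(T,1,L)
state=T head=-2 tape=B[0]1100101   (T,0)→(S,B,L)
state=S head=-3 tape=[B]B1100101   (S,B)→(S,0,R)
state=S head=-2 tape=0[B]1100101   (S,B)→(S,0,R)
state=S head=-1 tape=00[1]100101   (S,1)→(S,1,R)
state=S head=0 tape=001[1]00101   (S,1)→(S,1,R)
state=S head=1 tape=0011[0]0101   (S,0)→(R,1,R)
state=R head=2 tape=00111[0]101   (R,0)→(T,0,L)
state=T head=1 tape=0011[1]0101   (T,1)→(Q,B,R)
state=Q head=2 tape=0011B[0]101   (Q,0)→(Q,0,L)
state=Q head=1 tape=0011[B]0101   (Q,B)→(Q,1,L)
state=Q head=0 tape=001[1]10101   (Q,1)→(T,1,L)
state=T head=-1 tape=00[1]110101   (T,1)→(Q,B,R)
state=Q head=0 tape=00B[1]10101   (Q,1)→(T,1,L)
state=T head=-1 tape=00[B]110101
Cell -2 holds 0 when M halts.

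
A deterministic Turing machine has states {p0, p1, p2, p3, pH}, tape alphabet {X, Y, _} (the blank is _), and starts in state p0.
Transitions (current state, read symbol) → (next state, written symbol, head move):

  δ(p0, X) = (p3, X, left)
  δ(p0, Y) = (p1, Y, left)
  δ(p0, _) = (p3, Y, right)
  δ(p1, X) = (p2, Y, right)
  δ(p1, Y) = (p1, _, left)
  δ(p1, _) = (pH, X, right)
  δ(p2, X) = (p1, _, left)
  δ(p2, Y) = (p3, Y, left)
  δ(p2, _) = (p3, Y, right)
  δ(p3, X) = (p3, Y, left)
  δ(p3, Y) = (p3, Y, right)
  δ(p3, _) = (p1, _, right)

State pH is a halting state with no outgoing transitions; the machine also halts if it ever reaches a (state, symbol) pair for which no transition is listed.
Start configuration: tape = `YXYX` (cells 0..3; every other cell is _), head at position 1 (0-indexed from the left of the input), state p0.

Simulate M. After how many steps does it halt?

state=p0 head=1 tape=Y[X]YX___   (p0,X)→(p3,X,left)
state=p3 head=0 tape=[Y]XYX___   (p3,Y)→(p3,Y,right)
state=p3 head=1 tape=Y[X]YX___   (p3,X)→(p3,Y,left)
state=p3 head=0 tape=[Y]YYX___   (p3,Y)→(p3,Y,right)
state=p3 head=1 tape=Y[Y]YX___   (p3,Y)→(p3,Y,right)
state=p3 head=2 tape=YY[Y]X___   (p3,Y)→(p3,Y,right)
state=p3 head=3 tape=YYY[X]___   (p3,X)→(p3,Y,left)
state=p3 head=2 tape=YY[Y]Y___   (p3,Y)→(p3,Y,right)
state=p3 head=3 tape=YYY[Y]___   (p3,Y)→(p3,Y,right)
state=p3 head=4 tape=YYYY[_]__   (p3,_)→(p1,_,right)
state=p1 head=5 tape=YYYY_[_]_   (p1,_)→(pH,X,right)
state=pH head=6 tape=YYYY_X[_]
M halts after 11 transitions.

11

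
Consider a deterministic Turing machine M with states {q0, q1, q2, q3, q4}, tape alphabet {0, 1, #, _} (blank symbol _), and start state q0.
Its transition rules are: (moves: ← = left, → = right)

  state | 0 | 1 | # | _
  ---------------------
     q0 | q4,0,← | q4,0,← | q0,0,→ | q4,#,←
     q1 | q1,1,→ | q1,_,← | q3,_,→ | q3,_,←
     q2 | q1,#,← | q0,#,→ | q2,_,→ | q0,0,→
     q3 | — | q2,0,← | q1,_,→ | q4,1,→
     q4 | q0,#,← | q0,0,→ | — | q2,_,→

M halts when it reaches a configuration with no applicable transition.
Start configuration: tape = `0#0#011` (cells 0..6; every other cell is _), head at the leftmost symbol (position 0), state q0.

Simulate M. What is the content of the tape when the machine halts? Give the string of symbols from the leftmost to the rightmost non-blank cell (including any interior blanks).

1_1_1__#0

q0 | __[0]#0#011   read 0 → write 0, move ←, go to q4
q4 | _[_]0#0#011   read _ → write _, move →, go to q2
q2 | __[0]#0#011   read 0 → write #, move ←, go to q1
q1 | _[_]##0#011   read _ → write _, move ←, go to q3
q3 | [_]_##0#011   read _ → write 1, move →, go to q4
q4 | 1[_]##0#011   read _ → write _, move →, go to q2
q2 | 1_[#]#0#011   read # → write _, move →, go to q2
q2 | 1__[#]0#011   read # → write _, move →, go to q2
q2 | 1___[0]#011   read 0 → write #, move ←, go to q1
q1 | 1__[_]##011   read _ → write _, move ←, go to q3
q3 | 1_[_]_##011   read _ → write 1, move →, go to q4
q4 | 1_1[_]##011   read _ → write _, move →, go to q2
q2 | 1_1_[#]#011   read # → write _, move →, go to q2
q2 | 1_1__[#]011   read # → write _, move →, go to q2
q2 | 1_1___[0]11   read 0 → write #, move ←, go to q1
q1 | 1_1__[_]#11   read _ → write _, move ←, go to q3
q3 | 1_1_[_]_#11   read _ → write 1, move →, go to q4
q4 | 1_1_1[_]#11   read _ → write _, move →, go to q2
q2 | 1_1_1_[#]11   read # → write _, move →, go to q2
q2 | 1_1_1__[1]1   read 1 → write #, move →, go to q0
q0 | 1_1_1__#[1]   read 1 → write 0, move ←, go to q4
q4 | 1_1_1__[#]0
The non-blank tape span at halt is 1_1_1__#0.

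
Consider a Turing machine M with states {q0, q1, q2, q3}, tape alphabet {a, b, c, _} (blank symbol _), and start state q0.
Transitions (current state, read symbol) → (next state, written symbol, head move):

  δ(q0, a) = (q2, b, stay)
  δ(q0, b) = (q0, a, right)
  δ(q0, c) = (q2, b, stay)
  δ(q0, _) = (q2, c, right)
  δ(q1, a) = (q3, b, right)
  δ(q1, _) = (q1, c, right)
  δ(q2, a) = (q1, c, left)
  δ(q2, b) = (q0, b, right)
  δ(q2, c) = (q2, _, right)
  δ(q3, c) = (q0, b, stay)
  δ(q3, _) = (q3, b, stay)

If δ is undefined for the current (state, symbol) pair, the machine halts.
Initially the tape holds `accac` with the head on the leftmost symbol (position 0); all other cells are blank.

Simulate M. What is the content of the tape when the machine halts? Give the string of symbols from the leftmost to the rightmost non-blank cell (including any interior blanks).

q0 | [a]ccac__   read a → write b, move stay, go to q2
q2 | [b]ccac__   read b → write b, move right, go to q0
q0 | b[c]cac__   read c → write b, move stay, go to q2
q2 | b[b]cac__   read b → write b, move right, go to q0
q0 | bb[c]ac__   read c → write b, move stay, go to q2
q2 | bb[b]ac__   read b → write b, move right, go to q0
q0 | bbb[a]c__   read a → write b, move stay, go to q2
q2 | bbb[b]c__   read b → write b, move right, go to q0
q0 | bbbb[c]__   read c → write b, move stay, go to q2
q2 | bbbb[b]__   read b → write b, move right, go to q0
q0 | bbbbb[_]_   read _ → write c, move right, go to q2
q2 | bbbbbc[_]
The non-blank tape span at halt is bbbbbc.

bbbbbc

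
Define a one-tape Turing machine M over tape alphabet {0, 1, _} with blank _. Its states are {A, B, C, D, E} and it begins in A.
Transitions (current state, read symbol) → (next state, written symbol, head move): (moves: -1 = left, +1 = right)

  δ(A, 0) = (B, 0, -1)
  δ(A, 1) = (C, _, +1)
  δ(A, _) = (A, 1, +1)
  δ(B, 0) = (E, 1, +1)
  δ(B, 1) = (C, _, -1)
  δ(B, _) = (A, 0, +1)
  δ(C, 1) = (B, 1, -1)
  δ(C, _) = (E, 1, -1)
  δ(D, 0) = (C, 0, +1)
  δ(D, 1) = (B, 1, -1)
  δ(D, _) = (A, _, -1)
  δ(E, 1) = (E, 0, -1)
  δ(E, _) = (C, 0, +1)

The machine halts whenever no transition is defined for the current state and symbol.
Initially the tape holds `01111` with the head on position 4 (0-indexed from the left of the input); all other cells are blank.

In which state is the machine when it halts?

E

A | 0111[1]_   read 1 → write _, move +1, go to C
C | 0111_[_]   read _ → write 1, move -1, go to E
E | 0111[_]1   read _ → write 0, move +1, go to C
C | 01110[1]   read 1 → write 1, move -1, go to B
B | 0111[0]1   read 0 → write 1, move +1, go to E
E | 01111[1]   read 1 → write 0, move -1, go to E
E | 0111[1]0   read 1 → write 0, move -1, go to E
E | 011[1]00   read 1 → write 0, move -1, go to E
E | 01[1]000   read 1 → write 0, move -1, go to E
E | 0[1]0000   read 1 → write 0, move -1, go to E
E | [0]00000
No transition is defined for (E, 0); M halts in state E.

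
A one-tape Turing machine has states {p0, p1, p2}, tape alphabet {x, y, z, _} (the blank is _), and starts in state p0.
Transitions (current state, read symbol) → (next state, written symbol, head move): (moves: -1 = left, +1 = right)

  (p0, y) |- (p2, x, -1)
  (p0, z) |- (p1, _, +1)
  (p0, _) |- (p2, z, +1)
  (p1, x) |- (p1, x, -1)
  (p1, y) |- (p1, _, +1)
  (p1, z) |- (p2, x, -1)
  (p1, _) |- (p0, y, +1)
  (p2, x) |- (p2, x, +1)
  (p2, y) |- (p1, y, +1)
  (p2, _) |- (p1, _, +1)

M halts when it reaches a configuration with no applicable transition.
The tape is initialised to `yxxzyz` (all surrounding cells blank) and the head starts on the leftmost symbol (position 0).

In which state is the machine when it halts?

p0

p0 | _[y]xxzyz   read y → write x, move -1, go to p2
p2 | [_]xxxzyz   read _ → write _, move +1, go to p1
p1 | _[x]xxzyz   read x → write x, move -1, go to p1
p1 | [_]xxxzyz   read _ → write y, move +1, go to p0
p0 | y[x]xxzyz
No transition is defined for (p0, x); M halts in state p0.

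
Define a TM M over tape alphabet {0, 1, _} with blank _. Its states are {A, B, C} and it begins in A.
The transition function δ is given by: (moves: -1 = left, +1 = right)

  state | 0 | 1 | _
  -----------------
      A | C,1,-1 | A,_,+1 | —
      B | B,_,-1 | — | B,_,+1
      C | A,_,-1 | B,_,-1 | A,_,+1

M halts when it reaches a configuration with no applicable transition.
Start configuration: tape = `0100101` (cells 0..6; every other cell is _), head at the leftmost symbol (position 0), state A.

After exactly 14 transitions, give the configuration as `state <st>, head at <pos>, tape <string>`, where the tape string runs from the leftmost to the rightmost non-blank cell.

A | _[0]100101   read 0 → write 1, move -1, go to C
C | [_]1100101   read _ → write _, move +1, go to A
A | _[1]100101   read 1 → write _, move +1, go to A
A | __[1]00101   read 1 → write _, move +1, go to A
A | ___[0]0101   read 0 → write 1, move -1, go to C
C | __[_]10101   read _ → write _, move +1, go to A
A | ___[1]0101   read 1 → write _, move +1, go to A
A | ____[0]101   read 0 → write 1, move -1, go to C
C | ___[_]1101   read _ → write _, move +1, go to A
A | ____[1]101   read 1 → write _, move +1, go to A
A | _____[1]01   read 1 → write _, move +1, go to A
A | ______[0]1   read 0 → write 1, move -1, go to C
C | _____[_]11   read _ → write _, move +1, go to A
A | ______[1]1   read 1 → write _, move +1, go to A
A | _______[1]
After 14 steps: state A, head at 6, tape 1.

state A, head at 6, tape 1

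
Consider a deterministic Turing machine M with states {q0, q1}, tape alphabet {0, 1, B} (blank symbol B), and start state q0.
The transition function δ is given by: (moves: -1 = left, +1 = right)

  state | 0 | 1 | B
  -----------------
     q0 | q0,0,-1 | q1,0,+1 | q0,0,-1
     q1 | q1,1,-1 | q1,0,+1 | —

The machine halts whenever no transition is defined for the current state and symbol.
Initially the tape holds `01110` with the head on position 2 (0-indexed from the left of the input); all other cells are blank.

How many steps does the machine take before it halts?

9

q0 | 01[1]10B   read 1 → write 0, move +1, go to q1
q1 | 010[1]0B   read 1 → write 0, move +1, go to q1
q1 | 0100[0]B   read 0 → write 1, move -1, go to q1
q1 | 010[0]1B   read 0 → write 1, move -1, go to q1
q1 | 01[0]11B   read 0 → write 1, move -1, go to q1
q1 | 0[1]111B   read 1 → write 0, move +1, go to q1
q1 | 00[1]11B   read 1 → write 0, move +1, go to q1
q1 | 000[1]1B   read 1 → write 0, move +1, go to q1
q1 | 0000[1]B   read 1 → write 0, move +1, go to q1
q1 | 00000[B]
M halts after 9 transitions.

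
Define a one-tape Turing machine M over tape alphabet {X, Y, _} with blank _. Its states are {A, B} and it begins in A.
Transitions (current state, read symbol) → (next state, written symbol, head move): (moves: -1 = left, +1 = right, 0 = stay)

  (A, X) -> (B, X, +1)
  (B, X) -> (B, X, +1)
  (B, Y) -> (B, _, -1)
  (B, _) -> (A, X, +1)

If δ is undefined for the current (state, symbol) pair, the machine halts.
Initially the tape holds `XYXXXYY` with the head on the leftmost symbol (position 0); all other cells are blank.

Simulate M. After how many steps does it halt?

10

state=A head=0 tape=[X]YXXXYY   (A,X)→(B,X,+1)
state=B head=1 tape=X[Y]XXXYY   (B,Y)→(B,_,-1)
state=B head=0 tape=[X]_XXXYY   (B,X)→(B,X,+1)
state=B head=1 tape=X[_]XXXYY   (B,_)→(A,X,+1)
state=A head=2 tape=XX[X]XXYY   (A,X)→(B,X,+1)
state=B head=3 tape=XXX[X]XYY   (B,X)→(B,X,+1)
state=B head=4 tape=XXXX[X]YY   (B,X)→(B,X,+1)
state=B head=5 tape=XXXXX[Y]Y   (B,Y)→(B,_,-1)
state=B head=4 tape=XXXX[X]_Y   (B,X)→(B,X,+1)
state=B head=5 tape=XXXXX[_]Y   (B,_)→(A,X,+1)
state=A head=6 tape=XXXXXX[Y]
M halts after 10 transitions.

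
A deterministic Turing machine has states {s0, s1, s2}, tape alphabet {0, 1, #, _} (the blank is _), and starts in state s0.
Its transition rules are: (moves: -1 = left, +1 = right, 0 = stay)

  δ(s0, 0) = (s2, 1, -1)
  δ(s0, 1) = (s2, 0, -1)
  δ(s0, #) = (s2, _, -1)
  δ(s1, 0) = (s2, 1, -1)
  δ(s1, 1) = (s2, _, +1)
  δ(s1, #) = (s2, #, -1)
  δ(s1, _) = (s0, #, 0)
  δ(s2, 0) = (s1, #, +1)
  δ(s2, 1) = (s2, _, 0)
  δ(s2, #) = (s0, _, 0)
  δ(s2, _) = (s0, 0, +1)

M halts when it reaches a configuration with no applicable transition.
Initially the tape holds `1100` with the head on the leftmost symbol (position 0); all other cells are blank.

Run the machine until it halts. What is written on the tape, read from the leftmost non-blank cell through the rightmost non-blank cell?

s0 | _[1]100_   read 1 → write 0, move -1, go to s2
s2 | [_]0100_   read _ → write 0, move +1, go to s0
s0 | 0[0]100_   read 0 → write 1, move -1, go to s2
s2 | [0]1100_   read 0 → write #, move +1, go to s1
s1 | #[1]100_   read 1 → write _, move +1, go to s2
s2 | #_[1]00_   read 1 → write _, move 0, go to s2
s2 | #_[_]00_   read _ → write 0, move +1, go to s0
s0 | #_0[0]0_   read 0 → write 1, move -1, go to s2
s2 | #_[0]10_   read 0 → write #, move +1, go to s1
s1 | #_#[1]0_   read 1 → write _, move +1, go to s2
s2 | #_#_[0]_   read 0 → write #, move +1, go to s1
s1 | #_#_#[_]   read _ → write #, move 0, go to s0
s0 | #_#_#[#]   read # → write _, move -1, go to s2
s2 | #_#_[#]_   read # → write _, move 0, go to s0
s0 | #_#_[_]_
The non-blank tape span at halt is #_#.

#_#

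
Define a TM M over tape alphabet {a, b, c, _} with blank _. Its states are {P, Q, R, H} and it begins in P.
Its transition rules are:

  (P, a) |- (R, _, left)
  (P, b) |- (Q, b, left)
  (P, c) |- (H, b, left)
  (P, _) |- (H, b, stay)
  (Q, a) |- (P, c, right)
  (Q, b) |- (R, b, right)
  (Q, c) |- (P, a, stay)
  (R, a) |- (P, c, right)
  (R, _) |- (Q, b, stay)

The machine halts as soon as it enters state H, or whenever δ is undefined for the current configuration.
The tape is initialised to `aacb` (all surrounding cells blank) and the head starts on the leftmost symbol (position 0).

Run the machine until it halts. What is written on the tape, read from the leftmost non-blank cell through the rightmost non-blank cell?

bbcbb

P | _[a]acb   read a → write _, move left, go to R
R | [_]_acb   read _ → write b, move stay, go to Q
Q | [b]_acb   read b → write b, move right, go to R
R | b[_]acb   read _ → write b, move stay, go to Q
Q | b[b]acb   read b → write b, move right, go to R
R | bb[a]cb   read a → write c, move right, go to P
P | bbc[c]b   read c → write b, move left, go to H
H | bb[c]bb
The non-blank tape span at halt is bbcbb.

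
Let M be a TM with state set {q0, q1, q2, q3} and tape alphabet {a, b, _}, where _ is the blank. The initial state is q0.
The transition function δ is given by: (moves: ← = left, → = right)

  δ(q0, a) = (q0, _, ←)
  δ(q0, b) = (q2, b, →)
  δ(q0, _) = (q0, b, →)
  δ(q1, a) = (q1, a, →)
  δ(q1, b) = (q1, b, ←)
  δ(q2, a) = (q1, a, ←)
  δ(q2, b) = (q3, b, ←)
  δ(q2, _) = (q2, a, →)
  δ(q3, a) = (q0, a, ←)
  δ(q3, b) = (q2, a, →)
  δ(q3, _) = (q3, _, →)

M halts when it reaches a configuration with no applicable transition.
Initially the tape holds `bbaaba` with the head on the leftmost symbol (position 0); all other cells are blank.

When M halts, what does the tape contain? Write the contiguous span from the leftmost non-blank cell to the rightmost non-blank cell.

babaaba

state=q0 head=0 tape=__[b]baaba   (q0,b)→(q2,b,→)
state=q2 head=1 tape=__b[b]aaba   (q2,b)→(q3,b,←)
state=q3 head=0 tape=__[b]baaba   (q3,b)→(q2,a,→)
state=q2 head=1 tape=__a[b]aaba   (q2,b)→(q3,b,←)
state=q3 head=0 tape=__[a]baaba   (q3,a)→(q0,a,←)
state=q0 head=-1 tape=_[_]abaaba   (q0,_)→(q0,b,→)
state=q0 head=0 tape=_b[a]baaba   (q0,a)→(q0,_,←)
state=q0 head=-1 tape=_[b]_baaba   (q0,b)→(q2,b,→)
state=q2 head=0 tape=_b[_]baaba   (q2,_)→(q2,a,→)
state=q2 head=1 tape=_ba[b]aaba   (q2,b)→(q3,b,←)
state=q3 head=0 tape=_b[a]baaba   (q3,a)→(q0,a,←)
state=q0 head=-1 tape=_[b]abaaba   (q0,b)→(q2,b,→)
state=q2 head=0 tape=_b[a]baaba   (q2,a)→(q1,a,←)
state=q1 head=-1 tape=_[b]abaaba   (q1,b)→(q1,b,←)
state=q1 head=-2 tape=[_]babaaba
The non-blank tape span at halt is babaaba.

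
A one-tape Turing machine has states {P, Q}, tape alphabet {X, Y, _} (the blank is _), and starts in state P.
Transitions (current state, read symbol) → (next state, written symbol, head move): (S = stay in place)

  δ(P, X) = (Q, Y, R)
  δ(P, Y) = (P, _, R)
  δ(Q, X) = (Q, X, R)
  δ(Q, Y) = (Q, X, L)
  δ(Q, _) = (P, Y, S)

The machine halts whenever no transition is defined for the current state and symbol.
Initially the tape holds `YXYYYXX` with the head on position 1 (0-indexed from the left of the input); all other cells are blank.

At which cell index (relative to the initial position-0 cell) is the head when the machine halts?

P | _Y[X]YYYXX__   read X → write Y, move R, go to Q
Q | _YY[Y]YYXX__   read Y → write X, move L, go to Q
Q | _Y[Y]XYYXX__   read Y → write X, move L, go to Q
Q | _[Y]XXYYXX__   read Y → write X, move L, go to Q
Q | [_]XXXYYXX__   read _ → write Y, move S, go to P
P | [Y]XXXYYXX__   read Y → write _, move R, go to P
P | _[X]XXYYXX__   read X → write Y, move R, go to Q
Q | _Y[X]XYYXX__   read X → write X, move R, go to Q
Q | _YX[X]YYXX__   read X → write X, move R, go to Q
Q | _YXX[Y]YXX__   read Y → write X, move L, go to Q
Q | _YX[X]XYXX__   read X → write X, move R, go to Q
Q | _YXX[X]YXX__   read X → write X, move R, go to Q
Q | _YXXX[Y]XX__   read Y → write X, move L, go to Q
Q | _YXX[X]XXX__   read X → write X, move R, go to Q
Q | _YXXX[X]XX__   read X → write X, move R, go to Q
Q | _YXXXX[X]X__   read X → write X, move R, go to Q
Q | _YXXXXX[X]__   read X → write X, move R, go to Q
Q | _YXXXXXX[_]_   read _ → write Y, move S, go to P
P | _YXXXXXX[Y]_   read Y → write _, move R, go to P
P | _YXXXXXX_[_]
At halt the head is at cell 8.

8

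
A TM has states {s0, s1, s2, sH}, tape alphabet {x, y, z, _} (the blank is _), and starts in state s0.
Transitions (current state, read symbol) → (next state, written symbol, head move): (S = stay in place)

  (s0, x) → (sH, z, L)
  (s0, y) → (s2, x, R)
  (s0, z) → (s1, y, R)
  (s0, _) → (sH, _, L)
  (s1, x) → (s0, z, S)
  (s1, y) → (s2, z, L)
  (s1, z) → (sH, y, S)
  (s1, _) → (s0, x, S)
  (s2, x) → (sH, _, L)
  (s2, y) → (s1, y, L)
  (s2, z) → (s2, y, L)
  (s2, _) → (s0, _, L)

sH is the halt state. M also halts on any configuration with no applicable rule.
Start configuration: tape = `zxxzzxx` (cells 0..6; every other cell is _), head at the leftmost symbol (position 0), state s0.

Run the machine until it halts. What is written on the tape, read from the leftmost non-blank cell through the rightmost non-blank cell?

s0 | [z]xxzzxx   read z → write y, move R, go to s1
s1 | y[x]xzzxx   read x → write z, move S, go to s0
s0 | y[z]xzzxx   read z → write y, move R, go to s1
s1 | yy[x]zzxx   read x → write z, move S, go to s0
s0 | yy[z]zzxx   read z → write y, move R, go to s1
s1 | yyy[z]zxx   read z → write y, move S, go to sH
sH | yyy[y]zxx
The non-blank tape span at halt is yyyyzxx.

yyyyzxx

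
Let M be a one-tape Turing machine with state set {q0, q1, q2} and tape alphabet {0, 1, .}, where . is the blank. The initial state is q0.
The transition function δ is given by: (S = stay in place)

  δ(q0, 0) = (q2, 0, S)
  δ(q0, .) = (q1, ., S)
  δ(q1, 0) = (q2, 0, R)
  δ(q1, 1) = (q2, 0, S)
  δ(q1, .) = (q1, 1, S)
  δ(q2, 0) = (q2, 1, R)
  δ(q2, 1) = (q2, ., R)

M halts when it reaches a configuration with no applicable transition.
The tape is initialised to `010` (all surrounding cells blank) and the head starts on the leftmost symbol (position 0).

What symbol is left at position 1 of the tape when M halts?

state=q0 head=0 tape=[0]10.   (q0,0)→(q2,0,S)
state=q2 head=0 tape=[0]10.   (q2,0)→(q2,1,R)
state=q2 head=1 tape=1[1]0.   (q2,1)→(q2,.,R)
state=q2 head=2 tape=1.[0].   (q2,0)→(q2,1,R)
state=q2 head=3 tape=1.1[.]
Cell 1 holds . when M halts.

.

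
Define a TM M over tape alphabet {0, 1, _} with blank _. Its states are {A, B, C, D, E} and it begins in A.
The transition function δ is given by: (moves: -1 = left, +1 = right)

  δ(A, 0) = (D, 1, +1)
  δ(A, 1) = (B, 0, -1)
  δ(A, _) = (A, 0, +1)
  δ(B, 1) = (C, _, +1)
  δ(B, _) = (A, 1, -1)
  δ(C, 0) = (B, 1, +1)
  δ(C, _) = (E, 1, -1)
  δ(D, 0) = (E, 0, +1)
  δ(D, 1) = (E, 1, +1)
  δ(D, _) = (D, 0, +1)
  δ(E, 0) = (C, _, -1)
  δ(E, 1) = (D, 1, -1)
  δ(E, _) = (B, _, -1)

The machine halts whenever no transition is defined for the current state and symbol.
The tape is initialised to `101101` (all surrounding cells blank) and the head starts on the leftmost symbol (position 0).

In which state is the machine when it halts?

A | __[1]01101   read 1 → write 0, move -1, go to B
B | _[_]001101   read _ → write 1, move -1, go to A
A | [_]1001101   read _ → write 0, move +1, go to A
A | 0[1]001101   read 1 → write 0, move -1, go to B
B | [0]0001101
No transition is defined for (B, 0); M halts in state B.

B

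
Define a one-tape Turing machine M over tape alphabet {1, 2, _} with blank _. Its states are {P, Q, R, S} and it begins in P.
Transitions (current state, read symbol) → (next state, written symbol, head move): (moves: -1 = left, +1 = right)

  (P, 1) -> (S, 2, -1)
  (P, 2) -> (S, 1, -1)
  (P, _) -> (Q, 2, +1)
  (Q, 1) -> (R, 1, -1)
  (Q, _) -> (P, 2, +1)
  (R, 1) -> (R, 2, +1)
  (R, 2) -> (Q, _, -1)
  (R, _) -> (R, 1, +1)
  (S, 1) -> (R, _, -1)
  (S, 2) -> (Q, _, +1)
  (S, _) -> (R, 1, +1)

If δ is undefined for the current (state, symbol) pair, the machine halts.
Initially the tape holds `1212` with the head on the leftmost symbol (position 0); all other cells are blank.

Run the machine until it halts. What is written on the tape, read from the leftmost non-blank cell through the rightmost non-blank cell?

121212

P | ___[1]212   read 1 → write 2, move -1, go to S
S | __[_]2212   read _ → write 1, move +1, go to R
R | __1[2]212   read 2 → write _, move -1, go to Q
Q | __[1]_212   read 1 → write 1, move -1, go to R
R | _[_]1_212   read _ → write 1, move +1, go to R
R | _1[1]_212   read 1 → write 2, move +1, go to R
R | _12[_]212   read _ → write 1, move +1, go to R
R | _121[2]12   read 2 → write _, move -1, go to Q
Q | _12[1]_12   read 1 → write 1, move -1, go to R
R | _1[2]1_12   read 2 → write _, move -1, go to Q
Q | _[1]_1_12   read 1 → write 1, move -1, go to R
R | [_]1_1_12   read _ → write 1, move +1, go to R
R | 1[1]_1_12   read 1 → write 2, move +1, go to R
R | 12[_]1_12   read _ → write 1, move +1, go to R
R | 121[1]_12   read 1 → write 2, move +1, go to R
R | 1212[_]12   read _ → write 1, move +1, go to R
R | 12121[1]2   read 1 → write 2, move +1, go to R
R | 121212[2]   read 2 → write _, move -1, go to Q
Q | 12121[2]_
The non-blank tape span at halt is 121212.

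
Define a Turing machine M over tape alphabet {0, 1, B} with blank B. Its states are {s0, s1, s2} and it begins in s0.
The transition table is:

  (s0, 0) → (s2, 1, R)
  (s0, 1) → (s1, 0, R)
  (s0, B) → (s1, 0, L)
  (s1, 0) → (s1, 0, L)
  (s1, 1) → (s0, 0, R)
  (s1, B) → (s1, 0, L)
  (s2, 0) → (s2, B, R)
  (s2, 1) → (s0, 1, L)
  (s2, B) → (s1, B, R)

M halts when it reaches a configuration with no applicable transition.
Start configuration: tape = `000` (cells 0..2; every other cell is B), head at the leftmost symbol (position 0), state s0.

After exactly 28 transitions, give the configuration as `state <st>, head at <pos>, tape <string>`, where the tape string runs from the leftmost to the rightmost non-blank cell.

s0 | [0]00BBBBBB   read 0 → write 1, move R, go to s2
s2 | 1[0]0BBBBBB   read 0 → write B, move R, go to s2
s2 | 1B[0]BBBBBB   read 0 → write B, move R, go to s2
s2 | 1BB[B]BBBBB   read B → write B, move R, go to s1
s1 | 1BBB[B]BBBB   read B → write 0, move L, go to s1
s1 | 1BB[B]0BBBB   read B → write 0, move L, go to s1
s1 | 1B[B]00BBBB   read B → write 0, move L, go to s1
s1 | 1[B]000BBBB   read B → write 0, move L, go to s1
s1 | [1]0000BBBB   read 1 → write 0, move R, go to s0
s0 | 0[0]000BBBB   read 0 → write 1, move R, go to s2
s2 | 01[0]00BBBB   read 0 → write B, move R, go to s2
s2 | 01B[0]0BBBB   read 0 → write B, move R, go to s2
s2 | 01BB[0]BBBB   read 0 → write B, move R, go to s2
s2 | 01BBB[B]BBB   read B → write B, move R, go to s1
s1 | 01BBBB[B]BB   read B → write 0, move L, go to s1
s1 | 01BBB[B]0BB   read B → write 0, move L, go to s1
s1 | 01BB[B]00BB   read B → write 0, move L, go to s1
s1 | 01B[B]000BB   read B → write 0, move L, go to s1
s1 | 01[B]0000BB   read B → write 0, move L, go to s1
s1 | 0[1]00000BB   read 1 → write 0, move R, go to s0
s0 | 00[0]0000BB   read 0 → write 1, move R, go to s2
s2 | 001[0]000BB   read 0 → write B, move R, go to s2
s2 | 001B[0]00BB   read 0 → write B, move R, go to s2
s2 | 001BB[0]0BB   read 0 → write B, move R, go to s2
s2 | 001BBB[0]BB   read 0 → write B, move R, go to s2
s2 | 001BBBB[B]B   read B → write B, move R, go to s1
s1 | 001BBBBB[B]   read B → write 0, move L, go to s1
s1 | 001BBBB[B]0   read B → write 0, move L, go to s1
s1 | 001BBB[B]00
After 28 steps: state s1, head at 6, tape 001BBBB00.

state s1, head at 6, tape 001BBBB00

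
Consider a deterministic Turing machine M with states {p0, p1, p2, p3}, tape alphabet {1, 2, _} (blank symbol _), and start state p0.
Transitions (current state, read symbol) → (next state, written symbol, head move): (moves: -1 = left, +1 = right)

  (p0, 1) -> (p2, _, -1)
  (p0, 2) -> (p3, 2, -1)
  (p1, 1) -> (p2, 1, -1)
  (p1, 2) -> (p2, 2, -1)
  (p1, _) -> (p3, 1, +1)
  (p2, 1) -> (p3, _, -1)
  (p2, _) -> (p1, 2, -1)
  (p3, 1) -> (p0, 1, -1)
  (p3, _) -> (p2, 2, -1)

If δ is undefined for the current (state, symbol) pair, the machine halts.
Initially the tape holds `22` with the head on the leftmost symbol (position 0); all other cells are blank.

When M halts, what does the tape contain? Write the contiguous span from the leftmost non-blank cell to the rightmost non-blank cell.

12222

state=p0 head=0 tape=___[2]2   (p0,2)→(p3,2,-1)
state=p3 head=-1 tape=__[_]22   (p3,_)→(p2,2,-1)
state=p2 head=-2 tape=_[_]222   (p2,_)→(p1,2,-1)
state=p1 head=-3 tape=[_]2222   (p1,_)→(p3,1,+1)
state=p3 head=-2 tape=1[2]222
The non-blank tape span at halt is 12222.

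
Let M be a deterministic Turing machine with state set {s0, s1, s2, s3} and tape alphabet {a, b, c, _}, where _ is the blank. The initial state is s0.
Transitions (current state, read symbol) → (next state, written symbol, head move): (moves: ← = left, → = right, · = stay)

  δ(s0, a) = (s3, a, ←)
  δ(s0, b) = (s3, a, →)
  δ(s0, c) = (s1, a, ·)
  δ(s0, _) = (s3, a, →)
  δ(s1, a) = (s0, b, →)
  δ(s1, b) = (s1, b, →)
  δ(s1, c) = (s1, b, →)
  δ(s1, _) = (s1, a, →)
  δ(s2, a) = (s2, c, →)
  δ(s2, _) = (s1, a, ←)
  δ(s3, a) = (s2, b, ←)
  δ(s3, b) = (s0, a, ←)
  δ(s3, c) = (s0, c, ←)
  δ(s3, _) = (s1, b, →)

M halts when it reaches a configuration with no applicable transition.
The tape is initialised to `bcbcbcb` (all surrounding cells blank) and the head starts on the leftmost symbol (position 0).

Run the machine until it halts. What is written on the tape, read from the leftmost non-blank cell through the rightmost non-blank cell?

s0 | _[b]cbcbcb   read b → write a, move →, go to s3
s3 | _a[c]bcbcb   read c → write c, move ←, go to s0
s0 | _[a]cbcbcb   read a → write a, move ←, go to s3
s3 | [_]acbcbcb   read _ → write b, move →, go to s1
s1 | b[a]cbcbcb   read a → write b, move →, go to s0
s0 | bb[c]bcbcb   read c → write a, move ·, go to s1
s1 | bb[a]bcbcb   read a → write b, move →, go to s0
s0 | bbb[b]cbcb   read b → write a, move →, go to s3
s3 | bbba[c]bcb   read c → write c, move ←, go to s0
s0 | bbb[a]cbcb   read a → write a, move ←, go to s3
s3 | bb[b]acbcb   read b → write a, move ←, go to s0
s0 | b[b]aacbcb   read b → write a, move →, go to s3
s3 | ba[a]acbcb   read a → write b, move ←, go to s2
s2 | b[a]bacbcb   read a → write c, move →, go to s2
s2 | bc[b]acbcb
The non-blank tape span at halt is bcbacbcb.

bcbacbcb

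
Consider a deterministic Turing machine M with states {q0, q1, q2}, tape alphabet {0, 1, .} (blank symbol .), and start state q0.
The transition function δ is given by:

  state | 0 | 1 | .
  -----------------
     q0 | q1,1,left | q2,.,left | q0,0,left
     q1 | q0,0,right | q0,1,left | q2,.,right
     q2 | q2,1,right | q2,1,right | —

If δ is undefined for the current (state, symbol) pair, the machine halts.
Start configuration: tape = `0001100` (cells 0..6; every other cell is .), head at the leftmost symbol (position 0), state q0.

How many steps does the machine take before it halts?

q0 | .[0]001100.   read 0 → write 1, move left, go to q1
q1 | [.]1001100.   read . → write ., move right, go to q2
q2 | .[1]001100.   read 1 → write 1, move right, go to q2
q2 | .1[0]01100.   read 0 → write 1, move right, go to q2
q2 | .11[0]1100.   read 0 → write 1, move right, go to q2
q2 | .111[1]100.   read 1 → write 1, move right, go to q2
q2 | .1111[1]00.   read 1 → write 1, move right, go to q2
q2 | .11111[0]0.   read 0 → write 1, move right, go to q2
q2 | .111111[0].   read 0 → write 1, move right, go to q2
q2 | .1111111[.]
M halts after 9 transitions.

9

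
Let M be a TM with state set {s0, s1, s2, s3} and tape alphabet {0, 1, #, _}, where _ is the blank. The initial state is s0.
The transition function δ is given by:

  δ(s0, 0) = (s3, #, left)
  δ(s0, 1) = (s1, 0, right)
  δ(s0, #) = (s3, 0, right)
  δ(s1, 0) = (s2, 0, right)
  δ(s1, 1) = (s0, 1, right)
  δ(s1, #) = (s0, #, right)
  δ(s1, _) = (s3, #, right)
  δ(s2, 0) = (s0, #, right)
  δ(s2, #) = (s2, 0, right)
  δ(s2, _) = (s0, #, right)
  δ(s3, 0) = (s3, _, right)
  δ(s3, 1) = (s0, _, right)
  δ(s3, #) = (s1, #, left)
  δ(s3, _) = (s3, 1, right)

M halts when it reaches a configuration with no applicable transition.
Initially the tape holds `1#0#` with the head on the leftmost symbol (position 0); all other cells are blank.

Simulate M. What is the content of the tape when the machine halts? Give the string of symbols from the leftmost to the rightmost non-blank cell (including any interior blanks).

0000#

state=s0 head=0 tape=[1]#0#__   (s0,1)→(s1,0,right)
state=s1 head=1 tape=0[#]0#__   (s1,#)→(s0,#,right)
state=s0 head=2 tape=0#[0]#__   (s0,0)→(s3,#,left)
state=s3 head=1 tape=0[#]##__   (s3,#)→(s1,#,left)
state=s1 head=0 tape=[0]###__   (s1,0)→(s2,0,right)
state=s2 head=1 tape=0[#]##__   (s2,#)→(s2,0,right)
state=s2 head=2 tape=00[#]#__   (s2,#)→(s2,0,right)
state=s2 head=3 tape=000[#]__   (s2,#)→(s2,0,right)
state=s2 head=4 tape=0000[_]_   (s2,_)→(s0,#,right)
state=s0 head=5 tape=0000#[_]
The non-blank tape span at halt is 0000#.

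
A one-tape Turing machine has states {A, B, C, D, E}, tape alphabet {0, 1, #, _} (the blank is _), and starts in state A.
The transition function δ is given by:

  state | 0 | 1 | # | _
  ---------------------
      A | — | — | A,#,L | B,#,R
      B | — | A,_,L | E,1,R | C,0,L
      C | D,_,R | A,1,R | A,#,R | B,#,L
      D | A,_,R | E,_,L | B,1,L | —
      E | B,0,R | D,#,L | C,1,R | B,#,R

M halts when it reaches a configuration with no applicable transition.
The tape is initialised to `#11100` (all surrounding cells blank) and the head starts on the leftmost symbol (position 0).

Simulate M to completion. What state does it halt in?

A | __[#]11100   read # → write #, move L, go to A
A | _[_]#11100   read _ → write #, move R, go to B
B | _#[#]11100   read # → write 1, move R, go to E
E | _#1[1]1100   read 1 → write #, move L, go to D
D | _#[1]#1100   read 1 → write _, move L, go to E
E | _[#]_#1100   read # → write 1, move R, go to C
C | _1[_]#1100   read _ → write #, move L, go to B
B | _[1]##1100   read 1 → write _, move L, go to A
A | [_]_##1100   read _ → write #, move R, go to B
B | #[_]##1100   read _ → write 0, move L, go to C
C | [#]0##1100   read # → write #, move R, go to A
A | #[0]##1100
No transition is defined for (A, 0); M halts in state A.

A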